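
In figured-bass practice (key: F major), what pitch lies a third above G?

Counting 2 letter steps above G lands on B; in F major, that letter is Bb.

Bb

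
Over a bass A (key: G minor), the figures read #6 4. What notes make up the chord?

A, D, F#

A fourth above A in this key is D.
A sixth above A in this key is F, raised to F# by the sharp.
Together with the bass A, this spells D major in second inversion.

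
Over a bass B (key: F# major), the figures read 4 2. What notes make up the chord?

The written figures 4 2 are shorthand for 6/4/2: the 6 is implied.
A second above B in this key is C#.
A fourth above B in this key is E#.
A sixth above B in this key is G#.
Together with the bass B, this spells C# dominant seventh in third inversion.

B, C#, E#, G#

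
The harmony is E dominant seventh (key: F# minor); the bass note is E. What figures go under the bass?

7

E is the root of E dominant seventh, so the chord is in root position.
A seventh chord in root position is figured 7/5/3, conventionally abbreviated 7.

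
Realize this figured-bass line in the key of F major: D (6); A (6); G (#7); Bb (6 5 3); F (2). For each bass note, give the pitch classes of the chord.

D, F, Bb | A, C, F | G, Bb, D, F# | Bb, D, F, G | F, G, Bb, D

D (6/3): D, F, Bb.
A (6/3): A, C, F.
G (#7/5/3): G, Bb, D, F#.
Bb (6/5/3): Bb, D, F, G.
F (6/4/2): F, G, Bb, D.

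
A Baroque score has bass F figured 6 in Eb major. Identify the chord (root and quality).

The figures 6 indicate a triad in first inversion.
In first inversion the root lies a sixth above the bass: a sixth above F in Eb major is D.
The chord tones are F, Ab, D, giving D diminished.

D diminished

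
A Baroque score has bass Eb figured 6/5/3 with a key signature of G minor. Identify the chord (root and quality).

C minor seventh

The figures 6/5/3 indicate a seventh chord in first inversion.
In first inversion the root lies a sixth above the bass: a sixth above Eb in G minor is C.
The chord tones are Eb, G, Bb, C, giving C minor seventh.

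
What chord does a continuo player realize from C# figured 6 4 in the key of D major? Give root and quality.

F# minor

The figures 6 4 indicate a triad in second inversion.
In second inversion the root lies a fourth above the bass: a fourth above C# in D major is F#.
The chord tones are C#, F#, A, giving F# minor.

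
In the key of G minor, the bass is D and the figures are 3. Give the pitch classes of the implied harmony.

D, F, A

The written figures 3 are shorthand for 5/3: the 5 is implied.
A third above D in this key is F.
A fifth above D in this key is A.
Together with the bass D, this spells D minor in root position.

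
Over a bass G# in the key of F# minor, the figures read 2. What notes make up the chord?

The written figures 2 are shorthand for 6/4/2: the 6/4 are implied.
A second above G# in this key is A.
A fourth above G# in this key is C#.
A sixth above G# in this key is E.
Together with the bass G#, this spells A major seventh in third inversion.

G#, A, C#, E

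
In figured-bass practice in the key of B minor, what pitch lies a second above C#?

Counting 1 letter step above C# lands on D; in B minor, that letter is D.

D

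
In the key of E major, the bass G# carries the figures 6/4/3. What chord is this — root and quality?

C# minor seventh

The figures 6/4/3 indicate a seventh chord in second inversion.
In second inversion the root lies a fourth above the bass: a fourth above G# in E major is C#.
The chord tones are G#, B, C#, E, giving C# minor seventh.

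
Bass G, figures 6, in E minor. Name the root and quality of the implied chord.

E minor

The figures 6 indicate a triad in first inversion.
In first inversion the root lies a sixth above the bass: a sixth above G in E minor is E.
The chord tones are G, B, E, giving E minor.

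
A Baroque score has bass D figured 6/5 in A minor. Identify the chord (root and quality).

B half-diminished seventh

The figures 6/5 indicate a seventh chord in first inversion.
In first inversion the root lies a sixth above the bass: a sixth above D in A minor is B.
The chord tones are D, F, A, B, giving B half-diminished seventh.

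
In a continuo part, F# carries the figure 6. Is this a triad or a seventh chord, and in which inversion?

6 is shorthand for 6/3.
Intervals of 6/3 above the bass form a triad; the bass is the third, so this is first inversion.

triad, first inversion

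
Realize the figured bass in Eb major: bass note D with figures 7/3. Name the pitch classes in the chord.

The written figures 7/3 are shorthand for 7/5/3: the 5 is implied.
A third above D in this key is F.
A fifth above D in this key is Ab.
A seventh above D in this key is C.
Together with the bass D, this spells D half-diminished seventh in root position.

D, F, Ab, C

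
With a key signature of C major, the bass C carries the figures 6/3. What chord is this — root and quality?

The figures 6/3 indicate a triad in first inversion.
In first inversion the root lies a sixth above the bass: a sixth above C in C major is A.
The chord tones are C, E, A, giving A minor.

A minor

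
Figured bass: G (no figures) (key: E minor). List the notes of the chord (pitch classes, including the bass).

An unfigured bass implies 5/3.
A third above G in this key is B.
A fifth above G in this key is D.
Together with the bass G, this spells G major in root position.

G, B, D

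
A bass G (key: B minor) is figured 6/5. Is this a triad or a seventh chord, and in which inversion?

6/5 is shorthand for 6/5/3.
Intervals of 6/5/3 above the bass form a seventh chord; the bass is the third, so this is first inversion.

seventh chord, first inversion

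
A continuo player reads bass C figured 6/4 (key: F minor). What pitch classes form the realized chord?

A fourth above C in this key is F.
A sixth above C in this key is Ab.
Together with the bass C, this spells F minor in second inversion.

C, F, Ab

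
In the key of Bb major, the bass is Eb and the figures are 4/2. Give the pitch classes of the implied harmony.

The written figures 4/2 are shorthand for 6/4/2: the 6 is implied.
A second above Eb in this key is F.
A fourth above Eb in this key is A.
A sixth above Eb in this key is C.
Together with the bass Eb, this spells F dominant seventh in third inversion.

Eb, F, A, C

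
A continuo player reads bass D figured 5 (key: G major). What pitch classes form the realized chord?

The written figures 5 are shorthand for 5/3: the 3 is implied.
A third above D in this key is F#.
A fifth above D in this key is A.
Together with the bass D, this spells D major in root position.

D, F#, A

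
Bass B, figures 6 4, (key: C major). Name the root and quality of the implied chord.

E minor

The figures 6 4 indicate a triad in second inversion.
In second inversion the root lies a fourth above the bass: a fourth above B in C major is E.
The chord tones are B, E, G, giving E minor.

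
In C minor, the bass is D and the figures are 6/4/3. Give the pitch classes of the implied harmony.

D, F, G, Bb

A third above D in this key is F.
A fourth above D in this key is G.
A sixth above D in this key is Bb.
Together with the bass D, this spells G minor seventh in second inversion.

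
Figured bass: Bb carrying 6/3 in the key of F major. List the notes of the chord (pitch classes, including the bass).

Bb, D, G

A third above Bb in this key is D.
A sixth above Bb in this key is G.
Together with the bass Bb, this spells G minor in first inversion.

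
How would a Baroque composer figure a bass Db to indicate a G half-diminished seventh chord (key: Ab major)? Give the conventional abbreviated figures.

Db is the fifth of G half-diminished seventh, so the chord is in second inversion.
A seventh chord in second inversion is figured 6/4/3, conventionally abbreviated 4/3.

4/3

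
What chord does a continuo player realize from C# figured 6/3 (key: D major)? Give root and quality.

The figures 6/3 indicate a triad in first inversion.
In first inversion the root lies a sixth above the bass: a sixth above C# in D major is A.
The chord tones are C#, E, A, giving A major.

A major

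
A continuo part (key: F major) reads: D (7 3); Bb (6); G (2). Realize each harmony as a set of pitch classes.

D, F, A, C | Bb, D, G | G, A, C, E

D (7/5/3): D, F, A, C.
Bb (6/3): Bb, D, G.
G (6/4/2): G, A, C, E.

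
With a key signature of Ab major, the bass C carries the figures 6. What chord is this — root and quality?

Ab major

The figures 6 indicate a triad in first inversion.
In first inversion the root lies a sixth above the bass: a sixth above C in Ab major is Ab.
The chord tones are C, Eb, Ab, giving Ab major.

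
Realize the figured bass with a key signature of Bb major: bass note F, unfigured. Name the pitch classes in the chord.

F, A, C

An unfigured bass implies 5/3.
A third above F in this key is A.
A fifth above F in this key is C.
Together with the bass F, this spells F major in root position.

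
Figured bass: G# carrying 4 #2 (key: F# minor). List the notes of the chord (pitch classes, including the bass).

G#, A#, C#, E

The written figures 4 #2 are shorthand for 6/4/2: the 6 is implied.
A second above G# in this key is A, raised to A# by the sharp.
A fourth above G# in this key is C#.
A sixth above G# in this key is E.
Together with the bass G#, this spells A# half-diminished seventh in third inversion.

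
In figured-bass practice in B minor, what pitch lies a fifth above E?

Counting 4 letter steps above E lands on B; in B minor, that letter is B.

B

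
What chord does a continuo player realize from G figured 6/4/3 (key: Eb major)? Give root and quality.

C minor seventh

The figures 6/4/3 indicate a seventh chord in second inversion.
In second inversion the root lies a fourth above the bass: a fourth above G in Eb major is C.
The chord tones are G, Bb, C, Eb, giving C minor seventh.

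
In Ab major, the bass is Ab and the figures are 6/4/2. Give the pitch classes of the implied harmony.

Ab, Bb, Db, F

A second above Ab in this key is Bb.
A fourth above Ab in this key is Db.
A sixth above Ab in this key is F.
Together with the bass Ab, this spells Bb minor seventh in third inversion.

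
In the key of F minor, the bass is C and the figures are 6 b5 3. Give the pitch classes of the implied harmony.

A third above C in this key is Eb.
A fifth above C in this key is G, lowered to Gb by the flat.
A sixth above C in this key is Ab.
Together with the bass C, this spells Ab dominant seventh in first inversion.

C, Eb, Gb, Ab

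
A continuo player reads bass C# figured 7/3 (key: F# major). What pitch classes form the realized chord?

C#, E#, G#, B

The written figures 7/3 are shorthand for 7/5/3: the 5 is implied.
A third above C# in this key is E#.
A fifth above C# in this key is G#.
A seventh above C# in this key is B.
Together with the bass C#, this spells C# dominant seventh in root position.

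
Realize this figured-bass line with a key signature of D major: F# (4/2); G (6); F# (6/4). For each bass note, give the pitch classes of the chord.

F#, G, B, D | G, B, E | F#, B, D

F# (6/4/2): F#, G, B, D.
G (6/3): G, B, E.
F# (6/4): F#, B, D.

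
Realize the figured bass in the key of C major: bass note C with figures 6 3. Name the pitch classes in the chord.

C, E, A

A third above C in this key is E.
A sixth above C in this key is A.
Together with the bass C, this spells A minor in first inversion.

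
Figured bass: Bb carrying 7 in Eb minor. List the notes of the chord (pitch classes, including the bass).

The written figures 7 are shorthand for 7/5/3: the 5/3 are implied.
A third above Bb in this key is Db.
A fifth above Bb in this key is F.
A seventh above Bb in this key is Ab.
Together with the bass Bb, this spells Bb minor seventh in root position.

Bb, Db, F, Ab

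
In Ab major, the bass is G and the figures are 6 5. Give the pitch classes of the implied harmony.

G, Bb, Db, Eb

The written figures 6 5 are shorthand for 6/5/3: the 3 is implied.
A third above G in this key is Bb.
A fifth above G in this key is Db.
A sixth above G in this key is Eb.
Together with the bass G, this spells Eb dominant seventh in first inversion.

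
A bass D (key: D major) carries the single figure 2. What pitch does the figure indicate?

Counting 1 letter step above D lands on E; in D major, that letter is E.

E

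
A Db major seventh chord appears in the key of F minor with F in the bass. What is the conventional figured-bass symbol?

6/5

F is the third of Db major seventh, so the chord is in first inversion.
A seventh chord in first inversion is figured 6/5/3, conventionally abbreviated 6/5.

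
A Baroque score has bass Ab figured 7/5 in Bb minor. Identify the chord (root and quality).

Ab dominant seventh

The figures 7/5 indicate a seventh chord in root position.
In root position the bass is the root, so the root is Ab.
The chord tones are Ab, C, Eb, Gb, giving Ab dominant seventh.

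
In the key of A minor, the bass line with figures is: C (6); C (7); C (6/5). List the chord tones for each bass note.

C, E, A | C, E, G, B | C, E, G, A

C (6/3): C, E, A.
C (7/5/3): C, E, G, B.
C (6/5/3): C, E, G, A.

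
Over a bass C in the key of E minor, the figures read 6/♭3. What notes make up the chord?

C, Eb, A

A third above C in this key is E, lowered to Eb by the flat.
A sixth above C in this key is A.
Together with the bass C, this spells A diminished in first inversion.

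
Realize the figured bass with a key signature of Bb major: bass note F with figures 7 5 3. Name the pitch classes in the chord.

F, A, C, Eb

A third above F in this key is A.
A fifth above F in this key is C.
A seventh above F in this key is Eb.
Together with the bass F, this spells F dominant seventh in root position.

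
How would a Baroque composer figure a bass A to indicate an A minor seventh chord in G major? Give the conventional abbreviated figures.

A is the root of A minor seventh, so the chord is in root position.
A seventh chord in root position is figured 7/5/3, conventionally abbreviated 7.

7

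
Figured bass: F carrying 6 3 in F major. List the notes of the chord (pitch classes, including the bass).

A third above F in this key is A.
A sixth above F in this key is D.
Together with the bass F, this spells D minor in first inversion.

F, A, D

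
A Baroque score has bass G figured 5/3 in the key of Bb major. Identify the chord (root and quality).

G minor

The figures 5/3 indicate a triad in root position.
In root position the bass is the root, so the root is G.
The chord tones are G, Bb, D, giving G minor.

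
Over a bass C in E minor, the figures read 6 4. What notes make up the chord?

C, F#, A

A fourth above C in this key is F#.
A sixth above C in this key is A.
Together with the bass C, this spells F# diminished in second inversion.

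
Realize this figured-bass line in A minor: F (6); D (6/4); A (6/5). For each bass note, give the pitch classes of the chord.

F (6/3): F, A, D.
D (6/4): D, G, B.
A (6/5/3): A, C, E, F.

F, A, D | D, G, B | A, C, E, F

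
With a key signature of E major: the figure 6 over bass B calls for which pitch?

G#

Counting 5 letter steps above B lands on G; in E major, that letter is G#.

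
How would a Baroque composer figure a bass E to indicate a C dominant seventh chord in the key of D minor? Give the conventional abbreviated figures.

E is the third of C dominant seventh, so the chord is in first inversion.
A seventh chord in first inversion is figured 6/5/3, conventionally abbreviated 6/5.

6/5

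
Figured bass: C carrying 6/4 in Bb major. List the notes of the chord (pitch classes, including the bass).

A fourth above C in this key is F.
A sixth above C in this key is A.
Together with the bass C, this spells F major in second inversion.

C, F, A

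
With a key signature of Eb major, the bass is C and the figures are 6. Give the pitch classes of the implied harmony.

C, Eb, Ab

The written figures 6 are shorthand for 6/3: the 3 is implied.
A third above C in this key is Eb.
A sixth above C in this key is Ab.
Together with the bass C, this spells Ab major in first inversion.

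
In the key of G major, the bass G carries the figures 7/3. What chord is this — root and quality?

The figures 7/3 indicate a seventh chord in root position.
In root position the bass is the root, so the root is G.
The chord tones are G, B, D, F#, giving G major seventh.

G major seventh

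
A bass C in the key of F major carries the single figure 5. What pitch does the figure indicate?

G

Counting 4 letter steps above C lands on G; in F major, that letter is G.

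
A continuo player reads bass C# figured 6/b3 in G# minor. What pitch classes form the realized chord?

A third above C# in this key is E, lowered to Eb by the flat.
A sixth above C# in this key is A#.

C#, Eb, A#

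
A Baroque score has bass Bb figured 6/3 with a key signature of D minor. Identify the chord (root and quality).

The figures 6/3 indicate a triad in first inversion.
In first inversion the root lies a sixth above the bass: a sixth above Bb in D minor is G.
The chord tones are Bb, D, G, giving G minor.

G minor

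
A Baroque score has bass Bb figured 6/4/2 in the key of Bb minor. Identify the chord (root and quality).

The figures 6/4/2 indicate a seventh chord in third inversion.
In third inversion the root lies a second above the bass: a second above Bb in Bb minor is C.
The chord tones are Bb, C, Eb, Gb, giving C half-diminished seventh.

C half-diminished seventh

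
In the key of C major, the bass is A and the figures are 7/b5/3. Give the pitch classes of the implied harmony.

A third above A in this key is C.
A fifth above A in this key is E, lowered to Eb by the flat.
A seventh above A in this key is G.
Together with the bass A, this spells A half-diminished seventh in root position.

A, C, Eb, G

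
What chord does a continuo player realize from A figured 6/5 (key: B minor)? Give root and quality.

The figures 6/5 indicate a seventh chord in first inversion.
In first inversion the root lies a sixth above the bass: a sixth above A in B minor is F#.
The chord tones are A, C#, E, F#, giving F# minor seventh.

F# minor seventh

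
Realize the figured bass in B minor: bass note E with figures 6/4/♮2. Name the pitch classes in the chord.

A second above E in this key is F#, made natural (F) by the ♮ figure.
A fourth above E in this key is A.
A sixth above E in this key is C#.
Together with the bass E, this spells F augmented major seventh in third inversion.

E, F, A, C#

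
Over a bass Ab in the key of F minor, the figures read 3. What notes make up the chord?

The written figures 3 are shorthand for 5/3: the 5 is implied.
A third above Ab in this key is C.
A fifth above Ab in this key is Eb.
Together with the bass Ab, this spells Ab major in root position.

Ab, C, Eb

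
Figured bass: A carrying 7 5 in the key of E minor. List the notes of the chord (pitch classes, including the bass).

The written figures 7 5 are shorthand for 7/5/3: the 3 is implied.
A third above A in this key is C.
A fifth above A in this key is E.
A seventh above A in this key is G.
Together with the bass A, this spells A minor seventh in root position.

A, C, E, G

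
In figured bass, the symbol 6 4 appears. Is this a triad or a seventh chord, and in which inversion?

triad, second inversion

Intervals of 6/4 above the bass form a triad; the bass is the fifth, so this is second inversion.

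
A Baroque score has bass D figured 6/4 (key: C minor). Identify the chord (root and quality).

G minor

The figures 6/4 indicate a triad in second inversion.
In second inversion the root lies a fourth above the bass: a fourth above D in C minor is G.
The chord tones are D, G, Bb, giving G minor.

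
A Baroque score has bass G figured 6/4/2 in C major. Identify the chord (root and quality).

A minor seventh

The figures 6/4/2 indicate a seventh chord in third inversion.
In third inversion the root lies a second above the bass: a second above G in C major is A.
The chord tones are G, A, C, E, giving A minor seventh.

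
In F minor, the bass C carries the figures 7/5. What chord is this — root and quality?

The figures 7/5 indicate a seventh chord in root position.
In root position the bass is the root, so the root is C.
The chord tones are C, Eb, G, Bb, giving C minor seventh.

C minor seventh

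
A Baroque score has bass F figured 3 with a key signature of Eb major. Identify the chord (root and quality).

The figures 3 indicate a triad in root position.
In root position the bass is the root, so the root is F.
The chord tones are F, Ab, C, giving F minor.

F minor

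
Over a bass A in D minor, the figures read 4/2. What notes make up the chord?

The written figures 4/2 are shorthand for 6/4/2: the 6 is implied.
A second above A in this key is Bb.
A fourth above A in this key is D.
A sixth above A in this key is F.
Together with the bass A, this spells Bb major seventh in third inversion.

A, Bb, D, F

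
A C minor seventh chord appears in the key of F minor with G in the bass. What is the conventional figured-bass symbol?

4/3

G is the fifth of C minor seventh, so the chord is in second inversion.
A seventh chord in second inversion is figured 6/4/3, conventionally abbreviated 4/3.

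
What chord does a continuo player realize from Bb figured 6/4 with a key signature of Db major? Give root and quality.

Eb minor

The figures 6/4 indicate a triad in second inversion.
In second inversion the root lies a fourth above the bass: a fourth above Bb in Db major is Eb.
The chord tones are Bb, Eb, Gb, giving Eb minor.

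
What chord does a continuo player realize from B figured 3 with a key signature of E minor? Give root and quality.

B minor

The figures 3 indicate a triad in root position.
In root position the bass is the root, so the root is B.
The chord tones are B, D, F#, giving B minor.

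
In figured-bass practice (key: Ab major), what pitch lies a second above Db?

Counting 1 letter step above Db lands on E; in Ab major, that letter is Eb.

Eb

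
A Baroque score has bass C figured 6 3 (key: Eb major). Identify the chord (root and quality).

Ab major

The figures 6 3 indicate a triad in first inversion.
In first inversion the root lies a sixth above the bass: a sixth above C in Eb major is Ab.
The chord tones are C, Eb, Ab, giving Ab major.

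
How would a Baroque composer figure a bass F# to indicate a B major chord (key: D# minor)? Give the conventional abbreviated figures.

F# is the fifth of B major, so the chord is in second inversion.
A triad in second inversion is figured 6/4, conventionally abbreviated 6/4.

6/4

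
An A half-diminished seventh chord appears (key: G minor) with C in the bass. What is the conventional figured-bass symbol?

6/5

C is the third of A half-diminished seventh, so the chord is in first inversion.
A seventh chord in first inversion is figured 6/5/3, conventionally abbreviated 6/5.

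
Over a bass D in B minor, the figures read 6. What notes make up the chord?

The written figures 6 are shorthand for 6/3: the 3 is implied.
A third above D in this key is F#.
A sixth above D in this key is B.
Together with the bass D, this spells B minor in first inversion.

D, F#, B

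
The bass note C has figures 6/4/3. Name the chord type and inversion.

seventh chord, second inversion

Intervals of 6/4/3 above the bass form a seventh chord; the bass is the fifth, so this is second inversion.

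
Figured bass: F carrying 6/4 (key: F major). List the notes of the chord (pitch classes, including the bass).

F, Bb, D

A fourth above F in this key is Bb.
A sixth above F in this key is D.
Together with the bass F, this spells Bb major in second inversion.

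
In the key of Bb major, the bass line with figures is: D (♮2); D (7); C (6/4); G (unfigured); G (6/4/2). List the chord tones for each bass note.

D, E, G, Bb | D, F, A, C | C, F, A | G, Bb, D | G, A, C, Eb

D (6/4/♮2): D, E, G, Bb.
D (7/5/3): D, F, A, C.
C (6/4): C, F, A.
G (5/3): G, Bb, D.
G (6/4/2): G, A, C, Eb.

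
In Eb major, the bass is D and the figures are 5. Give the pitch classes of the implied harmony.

D, F, Ab

The written figures 5 are shorthand for 5/3: the 3 is implied.
A third above D in this key is F.
A fifth above D in this key is Ab.
Together with the bass D, this spells D diminished in root position.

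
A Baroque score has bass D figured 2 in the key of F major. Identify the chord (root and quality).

The figures 2 indicate a seventh chord in third inversion.
In third inversion the root lies a second above the bass: a second above D in F major is E.
The chord tones are D, E, G, Bb, giving E half-diminished seventh.

E half-diminished seventh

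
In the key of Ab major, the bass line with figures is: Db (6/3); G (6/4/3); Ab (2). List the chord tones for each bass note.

Db, F, Bb | G, Bb, C, Eb | Ab, Bb, Db, F

Db (6/3): Db, F, Bb.
G (6/4/3): G, Bb, C, Eb.
Ab (6/4/2): Ab, Bb, Db, F.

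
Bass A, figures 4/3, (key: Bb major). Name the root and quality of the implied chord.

The figures 4/3 indicate a seventh chord in second inversion.
In second inversion the root lies a fourth above the bass: a fourth above A in Bb major is D.
The chord tones are A, C, D, F, giving D minor seventh.

D minor seventh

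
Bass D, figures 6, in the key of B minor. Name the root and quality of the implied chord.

The figures 6 indicate a triad in first inversion.
In first inversion the root lies a sixth above the bass: a sixth above D in B minor is B.
The chord tones are D, F#, B, giving B minor.

B minor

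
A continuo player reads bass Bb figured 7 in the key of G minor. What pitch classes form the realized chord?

The written figures 7 are shorthand for 7/5/3: the 5/3 are implied.
A third above Bb in this key is D.
A fifth above Bb in this key is F.
A seventh above Bb in this key is A.
Together with the bass Bb, this spells Bb major seventh in root position.

Bb, D, F, A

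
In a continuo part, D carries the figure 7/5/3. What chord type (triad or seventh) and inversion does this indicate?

Intervals of 7/5/3 above the bass form a seventh chord; the bass is the root, so this is root position.

seventh chord, root position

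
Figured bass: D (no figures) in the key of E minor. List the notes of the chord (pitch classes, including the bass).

D, F#, A

An unfigured bass implies 5/3.
A third above D in this key is F#.
A fifth above D in this key is A.
Together with the bass D, this spells D major in root position.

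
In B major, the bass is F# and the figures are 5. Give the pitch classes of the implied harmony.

The written figures 5 are shorthand for 5/3: the 3 is implied.
A third above F# in this key is A#.
A fifth above F# in this key is C#.
Together with the bass F#, this spells F# major in root position.

F#, A#, C#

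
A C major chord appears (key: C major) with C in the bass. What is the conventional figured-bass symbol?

C is the root of C major, so the chord is in root position.
A triad in root position is figured 5/3, conventionally abbreviated (no figures — root-position triad).

no figures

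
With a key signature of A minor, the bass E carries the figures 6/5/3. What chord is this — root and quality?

The figures 6/5/3 indicate a seventh chord in first inversion.
In first inversion the root lies a sixth above the bass: a sixth above E in A minor is C.
The chord tones are E, G, B, C, giving C major seventh.

C major seventh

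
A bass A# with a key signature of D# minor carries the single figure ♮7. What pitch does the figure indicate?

Counting 6 letter steps above A# lands on G; in D# minor, that letter is G#.
The ♮7 figure makes it natural, giving G.

G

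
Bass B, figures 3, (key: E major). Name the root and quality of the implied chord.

B major

The figures 3 indicate a triad in root position.
In root position the bass is the root, so the root is B.
The chord tones are B, D#, F#, giving B major.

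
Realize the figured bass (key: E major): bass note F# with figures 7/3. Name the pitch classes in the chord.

F#, A, C#, E

The written figures 7/3 are shorthand for 7/5/3: the 5 is implied.
A third above F# in this key is A.
A fifth above F# in this key is C#.
A seventh above F# in this key is E.
Together with the bass F#, this spells F# minor seventh in root position.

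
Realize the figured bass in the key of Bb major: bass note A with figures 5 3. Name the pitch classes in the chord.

A third above A in this key is C.
A fifth above A in this key is Eb.
Together with the bass A, this spells A diminished in root position.

A, C, Eb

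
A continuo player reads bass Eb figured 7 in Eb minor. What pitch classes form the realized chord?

Eb, Gb, Bb, Db

The written figures 7 are shorthand for 7/5/3: the 5/3 are implied.
A third above Eb in this key is Gb.
A fifth above Eb in this key is Bb.
A seventh above Eb in this key is Db.
Together with the bass Eb, this spells Eb minor seventh in root position.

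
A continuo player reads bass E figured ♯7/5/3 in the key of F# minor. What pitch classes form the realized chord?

A third above E in this key is G#.
A fifth above E in this key is B.
A seventh above E in this key is D, raised to D# by the sharp.
Together with the bass E, this spells E major seventh in root position.

E, G#, B, D#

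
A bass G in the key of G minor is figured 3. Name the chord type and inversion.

triad, root position

3 is shorthand for 5/3.
Intervals of 5/3 above the bass form a triad; the bass is the root, so this is root position.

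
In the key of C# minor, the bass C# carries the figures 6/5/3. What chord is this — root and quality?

The figures 6/5/3 indicate a seventh chord in first inversion.
In first inversion the root lies a sixth above the bass: a sixth above C# in C# minor is A.
The chord tones are C#, E, G#, A, giving A major seventh.

A major seventh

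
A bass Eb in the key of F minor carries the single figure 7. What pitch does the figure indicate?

Db

Counting 6 letter steps above Eb lands on D; in F minor, that letter is Db.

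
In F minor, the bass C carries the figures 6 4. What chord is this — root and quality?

The figures 6 4 indicate a triad in second inversion.
In second inversion the root lies a fourth above the bass: a fourth above C in F minor is F.
The chord tones are C, F, Ab, giving F minor.

F minor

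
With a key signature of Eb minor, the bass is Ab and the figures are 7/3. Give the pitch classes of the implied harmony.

Ab, Cb, Eb, Gb

The written figures 7/3 are shorthand for 7/5/3: the 5 is implied.
A third above Ab in this key is Cb.
A fifth above Ab in this key is Eb.
A seventh above Ab in this key is Gb.
Together with the bass Ab, this spells Ab minor seventh in root position.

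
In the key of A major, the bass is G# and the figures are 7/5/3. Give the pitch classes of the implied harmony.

A third above G# in this key is B.
A fifth above G# in this key is D.
A seventh above G# in this key is F#.
Together with the bass G#, this spells G# half-diminished seventh in root position.

G#, B, D, F#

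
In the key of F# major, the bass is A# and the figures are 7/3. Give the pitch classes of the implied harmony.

A#, C#, E#, G#

The written figures 7/3 are shorthand for 7/5/3: the 5 is implied.
A third above A# in this key is C#.
A fifth above A# in this key is E#.
A seventh above A# in this key is G#.
Together with the bass A#, this spells A# minor seventh in root position.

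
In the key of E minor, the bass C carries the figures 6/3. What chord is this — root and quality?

The figures 6/3 indicate a triad in first inversion.
In first inversion the root lies a sixth above the bass: a sixth above C in E minor is A.
The chord tones are C, E, A, giving A minor.

A minor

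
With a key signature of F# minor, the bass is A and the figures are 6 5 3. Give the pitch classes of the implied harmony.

A third above A in this key is C#.
A fifth above A in this key is E.
A sixth above A in this key is F#.
Together with the bass A, this spells F# minor seventh in first inversion.

A, C#, E, F#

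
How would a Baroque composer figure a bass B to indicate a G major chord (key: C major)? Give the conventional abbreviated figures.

B is the third of G major, so the chord is in first inversion.
A triad in first inversion is figured 6/3, conventionally abbreviated 6.

6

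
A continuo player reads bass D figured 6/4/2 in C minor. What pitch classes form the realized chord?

A second above D in this key is Eb.
A fourth above D in this key is G.
A sixth above D in this key is Bb.
Together with the bass D, this spells Eb major seventh in third inversion.

D, Eb, G, Bb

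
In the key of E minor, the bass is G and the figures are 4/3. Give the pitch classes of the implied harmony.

G, B, C, E

The written figures 4/3 are shorthand for 6/4/3: the 6 is implied.
A third above G in this key is B.
A fourth above G in this key is C.
A sixth above G in this key is E.
Together with the bass G, this spells C major seventh in second inversion.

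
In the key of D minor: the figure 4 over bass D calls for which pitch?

G

Counting 3 letter steps above D lands on G; in D minor, that letter is G.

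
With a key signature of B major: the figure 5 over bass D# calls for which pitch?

Counting 4 letter steps above D# lands on A; in B major, that letter is A#.

A#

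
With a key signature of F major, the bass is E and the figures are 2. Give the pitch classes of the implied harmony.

The written figures 2 are shorthand for 6/4/2: the 6/4 are implied.
A second above E in this key is F.
A fourth above E in this key is A.
A sixth above E in this key is C.
Together with the bass E, this spells F major seventh in third inversion.

E, F, A, C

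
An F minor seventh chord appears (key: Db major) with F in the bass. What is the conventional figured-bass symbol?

F is the root of F minor seventh, so the chord is in root position.
A seventh chord in root position is figured 7/5/3, conventionally abbreviated 7.

7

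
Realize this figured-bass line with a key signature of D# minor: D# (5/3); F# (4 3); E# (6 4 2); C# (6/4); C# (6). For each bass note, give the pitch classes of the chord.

D# (5/3): D#, F#, A#.
F# (6/4/3): F#, A#, B, D#.
E# (6/4/2): E#, F#, A#, C#.
C# (6/4): C#, F#, A#.
C# (6/3): C#, E#, A#.

D#, F#, A# | F#, A#, B, D# | E#, F#, A#, C# | C#, F#, A# | C#, E#, A#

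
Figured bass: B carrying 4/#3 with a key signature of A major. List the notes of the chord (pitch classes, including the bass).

The written figures 4/#3 are shorthand for 6/4/3: the 6 is implied.
A third above B in this key is D, raised to D# by the sharp.
A fourth above B in this key is E.
A sixth above B in this key is G#.
Together with the bass B, this spells E major seventh in second inversion.

B, D#, E, G#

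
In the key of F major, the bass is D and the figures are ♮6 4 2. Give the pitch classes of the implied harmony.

A second above D in this key is E.
A fourth above D in this key is G.
A sixth above D in this key is Bb, made natural (B) by the ♮ figure.
Together with the bass D, this spells E minor seventh in third inversion.

D, E, G, B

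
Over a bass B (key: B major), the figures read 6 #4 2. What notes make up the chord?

A second above B in this key is C#.
A fourth above B in this key is E, raised to E# by the sharp.
A sixth above B in this key is G#.
Together with the bass B, this spells C# dominant seventh in third inversion.

B, C#, E#, G#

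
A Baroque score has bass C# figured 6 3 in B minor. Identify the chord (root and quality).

The figures 6 3 indicate a triad in first inversion.
In first inversion the root lies a sixth above the bass: a sixth above C# in B minor is A.
The chord tones are C#, E, A, giving A major.

A major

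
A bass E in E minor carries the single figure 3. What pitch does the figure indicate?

G

Counting 2 letter steps above E lands on G; in E minor, that letter is G.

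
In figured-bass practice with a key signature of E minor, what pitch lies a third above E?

Counting 2 letter steps above E lands on G; in E minor, that letter is G.

G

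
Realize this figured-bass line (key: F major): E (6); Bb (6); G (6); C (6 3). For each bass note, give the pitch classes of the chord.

E (6/3): E, G, C.
Bb (6/3): Bb, D, G.
G (6/3): G, Bb, E.
C (6/3): C, E, A.

E, G, C | Bb, D, G | G, Bb, E | C, E, A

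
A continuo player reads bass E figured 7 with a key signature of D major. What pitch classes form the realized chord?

E, G, B, D

The written figures 7 are shorthand for 7/5/3: the 5/3 are implied.
A third above E in this key is G.
A fifth above E in this key is B.
A seventh above E in this key is D.
Together with the bass E, this spells E minor seventh in root position.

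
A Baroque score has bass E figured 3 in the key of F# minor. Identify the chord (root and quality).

The figures 3 indicate a triad in root position.
In root position the bass is the root, so the root is E.
The chord tones are E, G#, B, giving E major.

E major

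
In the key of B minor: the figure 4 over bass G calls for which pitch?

C#

Counting 3 letter steps above G lands on C; in B minor, that letter is C#.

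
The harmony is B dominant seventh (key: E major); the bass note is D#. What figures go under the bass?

D# is the third of B dominant seventh, so the chord is in first inversion.
A seventh chord in first inversion is figured 6/5/3, conventionally abbreviated 6/5.

6/5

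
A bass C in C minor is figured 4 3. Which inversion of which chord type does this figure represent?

4 3 is shorthand for 6/4/3.
Intervals of 6/4/3 above the bass form a seventh chord; the bass is the fifth, so this is second inversion.

seventh chord, second inversion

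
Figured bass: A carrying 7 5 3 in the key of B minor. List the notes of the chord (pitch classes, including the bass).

A third above A in this key is C#.
A fifth above A in this key is E.
A seventh above A in this key is G.
Together with the bass A, this spells A dominant seventh in root position.

A, C#, E, G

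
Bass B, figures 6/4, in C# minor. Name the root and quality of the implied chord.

The figures 6/4 indicate a triad in second inversion.
In second inversion the root lies a fourth above the bass: a fourth above B in C# minor is E.
The chord tones are B, E, G#, giving E major.

E major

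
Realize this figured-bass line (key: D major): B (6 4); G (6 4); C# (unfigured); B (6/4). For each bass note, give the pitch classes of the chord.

B, E, G | G, C#, E | C#, E, G | B, E, G

B (6/4): B, E, G.
G (6/4): G, C#, E.
C# (5/3): C#, E, G.
B (6/4): B, E, G.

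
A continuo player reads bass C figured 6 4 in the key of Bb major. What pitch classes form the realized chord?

A fourth above C in this key is F.
A sixth above C in this key is A.
Together with the bass C, this spells F major in second inversion.

C, F, A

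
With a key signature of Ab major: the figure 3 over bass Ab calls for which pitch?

Counting 2 letter steps above Ab lands on C; in Ab major, that letter is C.

C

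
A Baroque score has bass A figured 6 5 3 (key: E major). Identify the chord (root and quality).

The figures 6 5 3 indicate a seventh chord in first inversion.
In first inversion the root lies a sixth above the bass: a sixth above A in E major is F#.
The chord tones are A, C#, E, F#, giving F# minor seventh.

F# minor seventh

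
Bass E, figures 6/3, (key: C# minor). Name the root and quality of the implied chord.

C# minor

The figures 6/3 indicate a triad in first inversion.
In first inversion the root lies a sixth above the bass: a sixth above E in C# minor is C#.
The chord tones are E, G#, C#, giving C# minor.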